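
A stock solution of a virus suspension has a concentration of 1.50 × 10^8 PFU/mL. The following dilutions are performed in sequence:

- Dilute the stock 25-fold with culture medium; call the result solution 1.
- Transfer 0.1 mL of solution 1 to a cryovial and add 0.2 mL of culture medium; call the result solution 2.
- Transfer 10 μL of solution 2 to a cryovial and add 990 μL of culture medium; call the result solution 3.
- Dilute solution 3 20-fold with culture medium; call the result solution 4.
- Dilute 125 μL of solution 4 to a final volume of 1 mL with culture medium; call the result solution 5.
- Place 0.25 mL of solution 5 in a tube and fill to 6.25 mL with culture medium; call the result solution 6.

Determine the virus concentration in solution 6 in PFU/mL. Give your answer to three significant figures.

Step 1: 25-fold → factor 25
Step 2: 0.1 mL + 0.2 mL = 0.3 mL total → factor 0.3/0.1 = 3
Step 3: 10 μL + 990 μL = 1000 μL total → factor 1000/10 = 100
Step 4: 20-fold → factor 20
Step 5: 125 μL brought to 1 mL → factor 1000/125 = 8
Step 6: 0.25 mL brought to 6.25 mL → factor 6.25/0.25 = 25
Overall dilution factor = 25 × 3 × 100 × 20 × 8 × 25 = 3 × 10^7
Final = 1.50 × 10^8 PFU/mL / 3 × 10^7 = 5.00 PFU/mL

5.00 PFU/mL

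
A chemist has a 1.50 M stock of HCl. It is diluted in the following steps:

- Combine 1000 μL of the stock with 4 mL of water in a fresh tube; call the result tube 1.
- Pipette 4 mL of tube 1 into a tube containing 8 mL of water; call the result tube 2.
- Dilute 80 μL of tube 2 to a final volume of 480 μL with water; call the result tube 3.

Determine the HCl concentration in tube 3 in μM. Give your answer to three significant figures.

1.67 × 10^4 μM

Step 1: 1000 μL + 4 mL = 5000 μL total → factor 5000/1000 = 5
Step 2: 4 mL + 8 mL = 12 mL total → factor 12/4 = 3
Step 3: 80 μL brought to 480 μL → factor 480/80 = 6
Overall dilution factor = 5 × 3 × 6 = 90
Final = 1.50 M / 90 = 0.01667 M = 1.67 × 10^4 μM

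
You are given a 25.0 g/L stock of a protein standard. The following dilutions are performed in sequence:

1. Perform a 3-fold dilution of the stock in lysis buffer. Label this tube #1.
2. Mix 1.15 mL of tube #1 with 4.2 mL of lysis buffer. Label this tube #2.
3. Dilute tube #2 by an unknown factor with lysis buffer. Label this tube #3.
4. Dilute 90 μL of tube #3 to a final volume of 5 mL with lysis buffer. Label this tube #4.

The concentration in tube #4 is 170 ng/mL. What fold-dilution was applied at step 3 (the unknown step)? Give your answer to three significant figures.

Step 1: 3-fold → factor 3
Step 2: 1.15 mL + 4.2 mL = 5.35 mL total → factor 5.35/1.15 = 4.6522
Step 3: unknown factor x
Step 4: 90 μL brought to 5 mL → factor 5000/90 = 55.556
Product of known-step factors = 775.36
Overall factor = 25.0 g/L / (170 ng/mL) = 1.4706 × 10^5
x = 1.4706 × 10^5 / 775.36 = 190

190-fold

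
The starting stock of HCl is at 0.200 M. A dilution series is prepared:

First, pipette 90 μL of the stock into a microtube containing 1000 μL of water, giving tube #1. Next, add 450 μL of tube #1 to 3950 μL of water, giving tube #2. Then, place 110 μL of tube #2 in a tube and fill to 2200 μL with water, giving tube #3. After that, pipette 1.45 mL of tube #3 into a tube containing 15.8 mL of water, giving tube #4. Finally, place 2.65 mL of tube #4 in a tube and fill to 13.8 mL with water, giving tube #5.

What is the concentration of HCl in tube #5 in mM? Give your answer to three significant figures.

0.00136 mM

Step 1: 90 μL + 1000 μL = 1090 μL total → factor 1090/90 = 12.111
Step 2: 450 μL + 3950 μL = 4400 μL total → factor 4400/450 = 9.7778
Step 3: 110 μL brought to 2200 μL → factor 2200/110 = 20
Step 4: 1.45 mL + 15.8 mL = 17.25 mL total → factor 17.25/1.45 = 11.897
Step 5: 2.65 mL brought to 13.8 mL → factor 13.8/2.65 = 5.2075
Overall dilution factor = 12.111 × 9.7778 × 20 × 11.897 × 5.2075 = 1.4673 × 10^5
Final = 0.200 M / 1.4673 × 10^5 = 1.363 × 10^-6 M = 0.00136 mM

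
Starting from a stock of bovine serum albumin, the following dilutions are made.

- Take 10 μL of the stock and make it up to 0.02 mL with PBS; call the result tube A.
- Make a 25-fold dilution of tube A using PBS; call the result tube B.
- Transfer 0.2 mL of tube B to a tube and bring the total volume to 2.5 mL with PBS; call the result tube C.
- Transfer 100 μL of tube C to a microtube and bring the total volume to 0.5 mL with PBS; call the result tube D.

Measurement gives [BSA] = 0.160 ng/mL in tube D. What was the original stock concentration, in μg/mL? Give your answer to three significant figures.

Step 1: 10 μL brought to 0.02 mL → factor 20/10 = 2
Step 2: 25-fold → factor 25
Step 3: 0.2 mL brought to 2.5 mL → factor 2.5/0.2 = 12.5
Step 4: 100 μL brought to 0.5 mL → factor 500/100 = 5
Overall dilution factor = 2 × 25 × 12.5 × 5 = 3125
Stock = 0.160 ng/mL × 3125 = 500.0 ng/mL = 0.500 μg/mL

0.500 μg/mL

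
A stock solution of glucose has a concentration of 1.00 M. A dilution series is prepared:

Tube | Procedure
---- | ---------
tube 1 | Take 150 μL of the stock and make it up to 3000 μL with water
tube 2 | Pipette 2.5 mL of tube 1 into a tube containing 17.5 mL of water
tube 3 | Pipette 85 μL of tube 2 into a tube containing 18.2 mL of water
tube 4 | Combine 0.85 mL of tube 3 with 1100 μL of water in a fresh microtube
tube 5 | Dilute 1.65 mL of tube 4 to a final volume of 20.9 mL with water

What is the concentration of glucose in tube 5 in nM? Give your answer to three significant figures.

Step 1: 150 μL brought to 3000 μL → factor 3000/150 = 20
Step 2: 2.5 mL + 17.5 mL = 20 mL total → factor 20/2.5 = 8
Step 3: 85 μL + 18.2 mL = 18285 μL total → factor 18285/85 = 215.12
Step 4: 0.85 mL + 1100 μL = 1.95 mL total → factor 1.95/0.85 = 2.2941
Step 5: 1.65 mL brought to 20.9 mL → factor 20.9/1.65 = 12.667
Dilution factor through tube 5 = 20 × 8 × 215.12 × 2.2941 × 12.667 = 1.0002 × 10^6
[tube 5] = 1.00 M / 1.0002 × 10^6 = 9.998 × 10^-7 M = 1.00 × 10^3 nM

1.00 × 10^3 nM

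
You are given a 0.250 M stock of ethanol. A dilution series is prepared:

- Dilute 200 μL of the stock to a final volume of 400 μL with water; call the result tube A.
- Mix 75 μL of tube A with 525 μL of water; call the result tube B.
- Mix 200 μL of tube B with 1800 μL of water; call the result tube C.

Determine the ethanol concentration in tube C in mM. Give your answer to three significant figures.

Step 1: 200 μL brought to 400 μL → factor 400/200 = 2
Step 2: 75 μL + 525 μL = 600 μL total → factor 600/75 = 8
Step 3: 200 μL + 1800 μL = 2000 μL total → factor 2000/200 = 10
Overall dilution factor = 2 × 8 × 10 = 160
Final = 0.250 M / 160 = 0.001563 M = 1.56 mM

1.56 mM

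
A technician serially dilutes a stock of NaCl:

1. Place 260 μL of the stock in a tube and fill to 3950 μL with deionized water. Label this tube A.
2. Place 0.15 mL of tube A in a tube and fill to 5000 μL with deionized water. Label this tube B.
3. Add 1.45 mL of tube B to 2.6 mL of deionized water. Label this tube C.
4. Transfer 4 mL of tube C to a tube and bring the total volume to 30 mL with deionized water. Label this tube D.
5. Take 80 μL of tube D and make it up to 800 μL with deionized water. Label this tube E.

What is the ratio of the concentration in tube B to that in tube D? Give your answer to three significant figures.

Step 1: 260 μL brought to 3950 μL → factor 3950/260 = 15.192
Step 2: 0.15 mL brought to 5000 μL → factor 5/0.15 = 33.333
Step 3: 1.45 mL + 2.6 mL = 4.05 mL total → factor 4.05/1.45 = 2.7931
Step 4: 4 mL brought to 30 mL → factor 30/4 = 7.5
Dilution factor to tube B = 506.41; to tube D = 10608
[tube B]/[tube D] = (factor to tube D)/(factor to tube B) = 10608/506.41 = 20.9

20.9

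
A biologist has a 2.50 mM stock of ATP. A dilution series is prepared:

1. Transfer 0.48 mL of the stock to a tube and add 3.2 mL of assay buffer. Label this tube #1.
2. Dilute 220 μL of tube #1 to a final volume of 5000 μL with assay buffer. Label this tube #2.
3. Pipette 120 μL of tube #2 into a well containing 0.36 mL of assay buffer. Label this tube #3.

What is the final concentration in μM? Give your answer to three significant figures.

Step 1: 0.48 mL + 3.2 mL = 3.68 mL total → factor 3.68/0.48 = 7.6667
Step 2: 220 μL brought to 5000 μL → factor 5000/220 = 22.727
Step 3: 120 μL + 0.36 mL = 480 μL total → factor 480/120 = 4
Overall dilution factor = 7.6667 × 22.727 × 4 = 696.97
Final = 2.50 mM / 696.97 = 0.003587 mM = 3.59 μM

3.59 μM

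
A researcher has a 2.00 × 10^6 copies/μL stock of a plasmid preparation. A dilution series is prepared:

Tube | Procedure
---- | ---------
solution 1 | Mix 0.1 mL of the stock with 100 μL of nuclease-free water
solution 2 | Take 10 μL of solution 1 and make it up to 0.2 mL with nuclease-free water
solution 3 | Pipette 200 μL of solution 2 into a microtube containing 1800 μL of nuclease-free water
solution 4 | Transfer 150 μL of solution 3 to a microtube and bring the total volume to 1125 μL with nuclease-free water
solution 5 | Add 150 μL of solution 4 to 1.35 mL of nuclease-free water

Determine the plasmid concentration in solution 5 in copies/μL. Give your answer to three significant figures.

Step 1: 0.1 mL + 100 μL = 0.2 mL total → factor 0.2/0.1 = 2
Step 2: 10 μL brought to 0.2 mL → factor 200/10 = 20
Step 3: 200 μL + 1800 μL = 2000 μL total → factor 2000/200 = 10
Step 4: 150 μL brought to 1125 μL → factor 1125/150 = 7.5
Step 5: 150 μL + 1.35 mL = 1500 μL total → factor 1500/150 = 10
Overall dilution factor = 2 × 20 × 10 × 7.5 × 10 = 30000
Final = 2.00 × 10^6 copies/μL / 30000 = 66.7 copies/μL

66.7 copies/μL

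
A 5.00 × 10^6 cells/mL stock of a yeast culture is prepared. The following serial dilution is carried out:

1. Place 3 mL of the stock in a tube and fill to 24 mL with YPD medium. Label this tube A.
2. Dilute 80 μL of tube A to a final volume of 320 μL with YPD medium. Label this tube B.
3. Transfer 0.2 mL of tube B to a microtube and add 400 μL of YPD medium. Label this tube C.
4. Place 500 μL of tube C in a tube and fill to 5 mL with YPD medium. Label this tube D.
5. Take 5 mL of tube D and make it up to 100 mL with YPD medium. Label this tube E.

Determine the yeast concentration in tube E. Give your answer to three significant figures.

Step 1: 3 mL brought to 24 mL → factor 24/3 = 8
Step 2: 80 μL brought to 320 μL → factor 320/80 = 4
Step 3: 0.2 mL + 400 μL = 0.6 mL total → factor 0.6/0.2 = 3
Step 4: 500 μL brought to 5 mL → factor 5000/500 = 10
Step 5: 5 mL brought to 100 mL → factor 100/5 = 20
Overall dilution factor = 8 × 4 × 3 × 10 × 20 = 19200
Final = 5.00 × 10^6 cells/mL / 19200 = 260 cells/mL

260 cells/mL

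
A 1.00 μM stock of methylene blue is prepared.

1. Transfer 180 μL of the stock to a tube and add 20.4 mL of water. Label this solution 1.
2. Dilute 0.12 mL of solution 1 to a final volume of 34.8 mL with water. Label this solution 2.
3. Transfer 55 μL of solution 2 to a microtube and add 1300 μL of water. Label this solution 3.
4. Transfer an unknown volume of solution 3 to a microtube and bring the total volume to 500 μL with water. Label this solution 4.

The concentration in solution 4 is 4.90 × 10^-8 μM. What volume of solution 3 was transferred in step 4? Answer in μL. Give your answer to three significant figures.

Step 1: 180 μL + 20.4 mL = 20580 μL total → factor 20580/180 = 114.33
Step 2: 0.12 mL brought to 34.8 mL → factor 34.8/0.12 = 290
Step 3: 55 μL + 1300 μL = 1355 μL total → factor 1355/55 = 24.636
Step 4: v brought to 500 μL → factor = 500 μL/v
Product of known-step factors = 8.1686 × 10^5
Overall factor = 1.00 μM / (4.90 × 10^-8 μM) = 2.0408 × 10^7
Step-4 factor = 2.0408 × 10^7 / 8.1686 × 10^5 = 24.984
v = 500 μL / 24.984 = 20.0 μL

20.0 μL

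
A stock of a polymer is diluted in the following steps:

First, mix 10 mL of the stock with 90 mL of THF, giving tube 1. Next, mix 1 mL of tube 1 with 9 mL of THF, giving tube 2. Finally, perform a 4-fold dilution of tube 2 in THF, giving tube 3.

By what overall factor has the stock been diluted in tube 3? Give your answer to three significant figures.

Step 1: 10 mL + 90 mL = 100 mL total → factor 100/10 = 10
Step 2: 1 mL + 9 mL = 10 mL total → factor 10/1 = 10
Step 3: 4-fold → factor 4
Overall dilution factor = 10 × 10 × 4 = 400

400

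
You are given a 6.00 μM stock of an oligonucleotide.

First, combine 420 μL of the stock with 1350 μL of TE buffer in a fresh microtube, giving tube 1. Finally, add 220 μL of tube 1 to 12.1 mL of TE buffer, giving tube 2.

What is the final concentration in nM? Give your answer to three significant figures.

25.4 nM

Step 1: 420 μL + 1350 μL = 1770 μL total → factor 1770/420 = 4.2143
Step 2: 220 μL + 12.1 mL = 12320 μL total → factor 12320/220 = 56
Overall dilution factor = 4.2143 × 56 = 236
Final = 6.00 μM / 236 = 0.02542 μM = 25.4 nM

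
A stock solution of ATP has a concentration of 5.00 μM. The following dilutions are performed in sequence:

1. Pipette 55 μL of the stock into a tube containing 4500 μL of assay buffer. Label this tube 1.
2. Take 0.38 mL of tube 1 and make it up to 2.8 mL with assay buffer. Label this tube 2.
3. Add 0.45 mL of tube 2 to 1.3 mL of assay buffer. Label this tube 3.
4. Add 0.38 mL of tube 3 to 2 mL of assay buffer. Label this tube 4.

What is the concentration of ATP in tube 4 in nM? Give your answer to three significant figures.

0.336 nM

Step 1: 55 μL + 4500 μL = 4555 μL total → factor 4555/55 = 82.818
Step 2: 0.38 mL brought to 2.8 mL → factor 2.8/0.38 = 7.3684
Step 3: 0.45 mL + 1.3 mL = 1.75 mL total → factor 1.75/0.45 = 3.8889
Step 4: 0.38 mL + 2 mL = 2.38 mL total → factor 2.38/0.38 = 6.2632
Dilution factor through tube 4 = 82.818 × 7.3684 × 3.8889 × 6.2632 = 14863
[tube 4] = 5.00 μM / 14863 = 0.0003364 μM = 0.336 nM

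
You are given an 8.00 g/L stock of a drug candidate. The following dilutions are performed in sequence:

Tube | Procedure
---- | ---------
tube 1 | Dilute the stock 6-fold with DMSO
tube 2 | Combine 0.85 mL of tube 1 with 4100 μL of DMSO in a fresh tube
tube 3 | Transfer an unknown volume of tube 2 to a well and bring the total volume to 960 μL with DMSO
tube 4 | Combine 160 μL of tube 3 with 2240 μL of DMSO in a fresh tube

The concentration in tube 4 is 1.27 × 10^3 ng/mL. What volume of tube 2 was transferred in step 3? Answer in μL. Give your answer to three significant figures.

79.9 μL

Step 1: 6-fold → factor 6
Step 2: 0.85 mL + 4100 μL = 4.95 mL total → factor 4.95/0.85 = 5.8235
Step 3: v brought to 960 μL → factor = 960 μL/v
Step 4: 160 μL + 2240 μL = 2400 μL total → factor 2400/160 = 15
Product of known-step factors = 524.12
Overall factor = 8.00 g/L / (1.27 × 10^3 ng/mL) = 6299.2
Step-3 factor = 6299.2 / 524.12 = 12.019
v = 960 μL / 12.019 = 79.9 μL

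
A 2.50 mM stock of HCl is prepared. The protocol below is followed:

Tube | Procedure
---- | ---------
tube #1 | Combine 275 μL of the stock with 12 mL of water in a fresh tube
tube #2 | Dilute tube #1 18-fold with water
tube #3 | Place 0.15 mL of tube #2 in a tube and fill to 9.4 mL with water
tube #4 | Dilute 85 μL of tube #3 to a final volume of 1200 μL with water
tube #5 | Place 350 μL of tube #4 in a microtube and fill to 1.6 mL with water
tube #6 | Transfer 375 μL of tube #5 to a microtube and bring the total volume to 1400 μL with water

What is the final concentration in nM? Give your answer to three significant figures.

Step 1: 275 μL + 12 mL = 12275 μL total → factor 12275/275 = 44.636
Step 2: 18-fold → factor 18
Step 3: 0.15 mL brought to 9.4 mL → factor 9.4/0.15 = 62.667
Step 4: 85 μL brought to 1200 μL → factor 1200/85 = 14.118
Step 5: 350 μL brought to 1.6 mL → factor 1600/350 = 4.5714
Step 6: 375 μL brought to 1400 μL → factor 1400/375 = 3.7333
Overall dilution factor = 44.636 × 18 × 62.667 × 14.118 × 4.5714 × 3.7333 = 1.2131 × 10^7
Final = 2.50 mM / 1.2131 × 10^7 = 2.061 × 10^-7 mM = 0.206 nM

0.206 nM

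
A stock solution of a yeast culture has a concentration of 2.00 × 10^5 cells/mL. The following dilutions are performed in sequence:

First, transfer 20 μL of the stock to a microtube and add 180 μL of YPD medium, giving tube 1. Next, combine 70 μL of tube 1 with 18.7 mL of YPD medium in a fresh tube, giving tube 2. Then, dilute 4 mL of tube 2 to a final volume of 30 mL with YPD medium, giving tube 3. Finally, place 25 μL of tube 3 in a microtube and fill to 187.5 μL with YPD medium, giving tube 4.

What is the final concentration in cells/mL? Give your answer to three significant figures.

1.33 cells/mL

Step 1: 20 μL + 180 μL = 200 μL total → factor 200/20 = 10
Step 2: 70 μL + 18.7 mL = 18770 μL total → factor 18770/70 = 268.14
Step 3: 4 mL brought to 30 mL → factor 30/4 = 7.5
Step 4: 25 μL brought to 187.5 μL → factor 187.5/25 = 7.5
Overall dilution factor = 10 × 268.14 × 7.5 × 7.5 = 1.5083 × 10^5
Final = 2.00 × 10^5 cells/mL / 1.5083 × 10^5 = 1.33 cells/mL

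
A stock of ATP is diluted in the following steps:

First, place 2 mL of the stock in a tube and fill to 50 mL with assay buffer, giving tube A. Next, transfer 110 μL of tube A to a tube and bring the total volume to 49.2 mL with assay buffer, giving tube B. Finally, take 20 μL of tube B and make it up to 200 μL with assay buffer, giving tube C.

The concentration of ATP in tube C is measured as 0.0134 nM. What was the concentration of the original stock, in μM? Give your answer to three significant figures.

1.50 μM

Step 1: 2 mL brought to 50 mL → factor 50/2 = 25
Step 2: 110 μL brought to 49.2 mL → factor 49200/110 = 447.27
Step 3: 20 μL brought to 200 μL → factor 200/20 = 10
Overall dilution factor = 25 × 447.27 × 10 = 1.1182 × 10^5
Stock = 0.0134 nM × 1.1182 × 10^5 = 1498 nM = 1.50 μM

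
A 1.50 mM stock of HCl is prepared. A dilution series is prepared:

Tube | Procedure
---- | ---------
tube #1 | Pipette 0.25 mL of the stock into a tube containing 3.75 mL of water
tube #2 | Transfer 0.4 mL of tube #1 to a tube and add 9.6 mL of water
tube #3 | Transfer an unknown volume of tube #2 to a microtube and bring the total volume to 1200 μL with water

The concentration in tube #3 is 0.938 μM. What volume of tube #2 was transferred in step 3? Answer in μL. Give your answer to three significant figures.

300 μL

Step 1: 0.25 mL + 3.75 mL = 4 mL total → factor 4/0.25 = 16
Step 2: 0.4 mL + 9.6 mL = 10 mL total → factor 10/0.4 = 25
Step 3: v brought to 1200 μL → factor = 1200 μL/v
Product of known-step factors = 400
Overall factor = 1.50 mM / (0.938 μM) = 1599.1
Step-3 factor = 1599.1 / 400 = 3.9979
v = 1200 μL / 3.9979 = 300 μL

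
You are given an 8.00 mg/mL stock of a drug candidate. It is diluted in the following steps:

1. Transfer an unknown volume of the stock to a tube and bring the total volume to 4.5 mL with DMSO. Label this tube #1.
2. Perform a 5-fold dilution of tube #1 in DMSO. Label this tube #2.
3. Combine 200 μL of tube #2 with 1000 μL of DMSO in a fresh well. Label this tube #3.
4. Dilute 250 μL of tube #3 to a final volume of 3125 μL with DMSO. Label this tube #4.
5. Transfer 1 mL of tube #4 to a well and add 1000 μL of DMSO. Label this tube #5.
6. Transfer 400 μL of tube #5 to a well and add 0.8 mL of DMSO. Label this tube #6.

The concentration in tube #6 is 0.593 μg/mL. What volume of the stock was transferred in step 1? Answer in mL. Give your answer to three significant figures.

Step 1: v brought to 4.5 mL → factor = 4.5 mL/v
Step 2: 5-fold → factor 5
Step 3: 200 μL + 1000 μL = 1200 μL total → factor 1200/200 = 6
Step 4: 250 μL brought to 3125 μL → factor 3125/250 = 12.5
Step 5: 1 mL + 1000 μL = 2 mL total → factor 2/1 = 2
Step 6: 400 μL + 0.8 mL = 1200 μL total → factor 1200/400 = 3
Product of known-step factors = 2250
Overall factor = 8.00 mg/mL / (0.593 μg/mL) = 13491
Step-1 factor = 13491 / 2250 = 5.9959
v = 4.5 mL / 5.9959 = 0.751 mL

0.751 mL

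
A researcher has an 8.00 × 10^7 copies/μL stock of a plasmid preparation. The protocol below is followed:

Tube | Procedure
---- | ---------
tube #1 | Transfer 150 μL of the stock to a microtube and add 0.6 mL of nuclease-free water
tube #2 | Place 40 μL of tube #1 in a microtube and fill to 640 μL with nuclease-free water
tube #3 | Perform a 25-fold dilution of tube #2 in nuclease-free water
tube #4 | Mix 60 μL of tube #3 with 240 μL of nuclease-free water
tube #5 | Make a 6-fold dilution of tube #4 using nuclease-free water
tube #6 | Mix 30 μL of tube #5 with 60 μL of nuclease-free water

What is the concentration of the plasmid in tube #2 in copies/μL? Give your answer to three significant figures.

Step 1: 150 μL + 0.6 mL = 750 μL total → factor 750/150 = 5
Step 2: 40 μL brought to 640 μL → factor 640/40 = 16
Dilution factor through tube #2 = 5 × 16 = 80
[tube #2] = 8.00 × 10^7 copies/μL / 80 = 1.00 × 10^6 copies/μL

1.00 × 10^6 copies/μL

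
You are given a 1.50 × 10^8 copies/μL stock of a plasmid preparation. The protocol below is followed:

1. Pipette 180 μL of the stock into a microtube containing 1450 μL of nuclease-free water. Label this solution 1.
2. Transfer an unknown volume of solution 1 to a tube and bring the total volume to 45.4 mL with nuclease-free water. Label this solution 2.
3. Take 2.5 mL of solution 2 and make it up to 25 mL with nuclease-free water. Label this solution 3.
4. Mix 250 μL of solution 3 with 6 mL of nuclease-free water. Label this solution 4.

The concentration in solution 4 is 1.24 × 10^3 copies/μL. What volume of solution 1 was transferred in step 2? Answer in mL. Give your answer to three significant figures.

0.850 mL

Step 1: 180 μL + 1450 μL = 1630 μL total → factor 1630/180 = 9.0556
Step 2: v brought to 45.4 mL → factor = 45.4 mL/v
Step 3: 2.5 mL brought to 25 mL → factor 25/2.5 = 10
Step 4: 250 μL + 6 mL = 6250 μL total → factor 6250/250 = 25
Product of known-step factors = 2263.9
Overall factor = 1.50 × 10^8 copies/μL / (1.24 × 10^3 copies/μL) = 1.2097 × 10^5
Step-2 factor = 1.2097 × 10^5 / 2263.9 = 53.434
v = 45.4 mL / 53.434 = 0.850 mL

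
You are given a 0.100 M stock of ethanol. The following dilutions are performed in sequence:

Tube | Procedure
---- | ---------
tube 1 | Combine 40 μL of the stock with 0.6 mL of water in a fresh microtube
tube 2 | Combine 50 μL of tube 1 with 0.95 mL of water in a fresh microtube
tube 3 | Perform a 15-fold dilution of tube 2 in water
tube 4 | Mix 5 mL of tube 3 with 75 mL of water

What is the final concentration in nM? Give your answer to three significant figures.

1.30 × 10^3 nM

Step 1: 40 μL + 0.6 mL = 640 μL total → factor 640/40 = 16
Step 2: 50 μL + 0.95 mL = 1000 μL total → factor 1000/50 = 20
Step 3: 15-fold → factor 15
Step 4: 5 mL + 75 mL = 80 mL total → factor 80/5 = 16
Overall dilution factor = 16 × 20 × 15 × 16 = 76800
Final = 0.100 M / 76800 = 1.302 × 10^-6 M = 1.30 × 10^3 nM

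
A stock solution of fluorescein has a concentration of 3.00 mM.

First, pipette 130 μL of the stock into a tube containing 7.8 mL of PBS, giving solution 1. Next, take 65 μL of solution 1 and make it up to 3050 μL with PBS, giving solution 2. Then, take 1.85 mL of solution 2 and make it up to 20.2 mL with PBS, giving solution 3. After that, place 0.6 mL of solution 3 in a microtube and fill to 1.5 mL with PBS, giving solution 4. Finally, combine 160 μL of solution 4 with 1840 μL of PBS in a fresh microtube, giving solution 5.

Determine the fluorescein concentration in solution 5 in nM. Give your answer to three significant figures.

3.07 nM

Step 1: 130 μL + 7.8 mL = 7930 μL total → factor 7930/130 = 61
Step 2: 65 μL brought to 3050 μL → factor 3050/65 = 46.923
Step 3: 1.85 mL brought to 20.2 mL → factor 20.2/1.85 = 10.919
Step 4: 0.6 mL brought to 1.5 mL → factor 1.5/0.6 = 2.5
Step 5: 160 μL + 1840 μL = 2000 μL total → factor 2000/160 = 12.5
Overall dilution factor = 61 × 46.923 × 10.919 × 2.5 × 12.5 = 9.7667 × 10^5
Final = 3.00 mM / 9.7667 × 10^5 = 3.072 × 10^-6 mM = 3.07 nM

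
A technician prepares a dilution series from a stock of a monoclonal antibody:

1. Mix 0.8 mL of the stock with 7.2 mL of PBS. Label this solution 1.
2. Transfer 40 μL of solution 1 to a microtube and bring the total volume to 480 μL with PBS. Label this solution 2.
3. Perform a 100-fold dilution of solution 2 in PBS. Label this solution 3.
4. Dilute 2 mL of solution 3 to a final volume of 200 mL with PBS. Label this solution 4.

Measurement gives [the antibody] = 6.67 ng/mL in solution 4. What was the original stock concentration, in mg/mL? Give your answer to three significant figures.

8.00 mg/mL

Step 1: 0.8 mL + 7.2 mL = 8 mL total → factor 8/0.8 = 10
Step 2: 40 μL brought to 480 μL → factor 480/40 = 12
Step 3: 100-fold → factor 100
Step 4: 2 mL brought to 200 mL → factor 200/2 = 100
Overall dilution factor = 10 × 12 × 100 × 100 = 1.2 × 10^6
Stock = 6.67 ng/mL × 1.2 × 10^6 = 8.004 × 10^6 ng/mL = 8.00 mg/mL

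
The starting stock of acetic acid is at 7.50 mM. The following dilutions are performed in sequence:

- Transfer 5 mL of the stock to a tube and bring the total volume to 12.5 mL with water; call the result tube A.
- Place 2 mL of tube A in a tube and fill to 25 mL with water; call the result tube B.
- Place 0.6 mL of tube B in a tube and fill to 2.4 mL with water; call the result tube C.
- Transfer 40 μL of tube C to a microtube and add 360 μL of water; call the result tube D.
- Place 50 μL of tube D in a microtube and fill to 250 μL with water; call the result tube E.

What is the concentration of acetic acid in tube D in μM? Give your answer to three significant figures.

6.00 μM

Step 1: 5 mL brought to 12.5 mL → factor 12.5/5 = 2.5
Step 2: 2 mL brought to 25 mL → factor 25/2 = 12.5
Step 3: 0.6 mL brought to 2.4 mL → factor 2.4/0.6 = 4
Step 4: 40 μL + 360 μL = 400 μL total → factor 400/40 = 10
Dilution factor through tube D = 2.5 × 12.5 × 4 × 10 = 1250
[tube D] = 7.50 mM / 1250 = 0.006000 mM = 6.00 μM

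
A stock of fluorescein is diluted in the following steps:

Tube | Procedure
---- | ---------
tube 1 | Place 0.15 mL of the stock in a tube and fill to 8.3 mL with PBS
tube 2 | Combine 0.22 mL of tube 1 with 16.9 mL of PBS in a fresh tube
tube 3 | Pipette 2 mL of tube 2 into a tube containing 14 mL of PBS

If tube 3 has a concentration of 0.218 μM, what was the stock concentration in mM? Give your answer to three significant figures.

7.51 mM

Step 1: 0.15 mL brought to 8.3 mL → factor 8.3/0.15 = 55.333
Step 2: 0.22 mL + 16.9 mL = 17.12 mL total → factor 17.12/0.22 = 77.818
Step 3: 2 mL + 14 mL = 16 mL total → factor 16/2 = 8
Overall dilution factor = 55.333 × 77.818 × 8 = 34448
Stock = 0.218 μM × 34448 = 7510 μM = 7.51 mM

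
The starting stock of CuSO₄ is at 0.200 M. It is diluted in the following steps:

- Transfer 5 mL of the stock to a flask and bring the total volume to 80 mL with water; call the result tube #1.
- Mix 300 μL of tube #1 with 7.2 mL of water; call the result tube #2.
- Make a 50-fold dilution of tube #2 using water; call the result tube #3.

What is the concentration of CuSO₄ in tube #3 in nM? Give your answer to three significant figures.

Step 1: 5 mL brought to 80 mL → factor 80/5 = 16
Step 2: 300 μL + 7.2 mL = 7500 μL total → factor 7500/300 = 25
Step 3: 50-fold → factor 50
Overall dilution factor = 16 × 25 × 50 = 20000
Final = 0.200 M / 20000 = 1.000 × 10^-5 M = 1.00 × 10^4 nM

1.00 × 10^4 nM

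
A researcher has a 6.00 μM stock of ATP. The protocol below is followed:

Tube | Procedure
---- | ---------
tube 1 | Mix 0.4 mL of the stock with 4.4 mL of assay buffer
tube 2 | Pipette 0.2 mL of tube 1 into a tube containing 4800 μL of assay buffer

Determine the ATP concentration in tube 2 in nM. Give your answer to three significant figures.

Step 1: 0.4 mL + 4.4 mL = 4.8 mL total → factor 4.8/0.4 = 12
Step 2: 0.2 mL + 4800 μL = 5 mL total → factor 5/0.2 = 25
Overall dilution factor = 12 × 25 = 300
Final = 6.00 μM / 300 = 0.02000 μM = 20.0 nM

20.0 nM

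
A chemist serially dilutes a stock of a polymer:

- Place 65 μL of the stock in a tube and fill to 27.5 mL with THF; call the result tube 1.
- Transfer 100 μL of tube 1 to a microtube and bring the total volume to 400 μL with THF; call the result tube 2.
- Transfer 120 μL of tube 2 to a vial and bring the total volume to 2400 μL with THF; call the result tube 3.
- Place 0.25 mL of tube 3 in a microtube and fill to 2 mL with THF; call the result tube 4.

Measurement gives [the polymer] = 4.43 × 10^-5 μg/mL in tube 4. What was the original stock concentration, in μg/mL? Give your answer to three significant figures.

Step 1: 65 μL brought to 27.5 mL → factor 27500/65 = 423.08
Step 2: 100 μL brought to 400 μL → factor 400/100 = 4
Step 3: 120 μL brought to 2400 μL → factor 2400/120 = 20
Step 4: 0.25 mL brought to 2 mL → factor 2/0.25 = 8
Overall dilution factor = 423.08 × 4 × 20 × 8 = 2.7077 × 10^5
Stock = 4.43 × 10^-5 μg/mL × 2.7077 × 10^5 = 12.0 μg/mL

12.0 μg/mL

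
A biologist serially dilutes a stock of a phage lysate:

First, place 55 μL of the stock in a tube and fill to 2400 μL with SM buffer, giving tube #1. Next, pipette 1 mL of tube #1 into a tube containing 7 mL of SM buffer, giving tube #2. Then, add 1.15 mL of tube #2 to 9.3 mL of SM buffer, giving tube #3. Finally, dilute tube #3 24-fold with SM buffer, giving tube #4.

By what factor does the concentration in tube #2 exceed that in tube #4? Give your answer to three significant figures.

Step 1: 55 μL brought to 2400 μL → factor 2400/55 = 43.636
Step 2: 1 mL + 7 mL = 8 mL total → factor 8/1 = 8
Step 3: 1.15 mL + 9.3 mL = 10.45 mL total → factor 10.45/1.15 = 9.087
Step 4: 24-fold → factor 24
Dilution factor to tube #2 = 349.09; to tube #4 = 76132
[tube #2]/[tube #4] = (factor to tube #4)/(factor to tube #2) = 76132/349.09 = 218

218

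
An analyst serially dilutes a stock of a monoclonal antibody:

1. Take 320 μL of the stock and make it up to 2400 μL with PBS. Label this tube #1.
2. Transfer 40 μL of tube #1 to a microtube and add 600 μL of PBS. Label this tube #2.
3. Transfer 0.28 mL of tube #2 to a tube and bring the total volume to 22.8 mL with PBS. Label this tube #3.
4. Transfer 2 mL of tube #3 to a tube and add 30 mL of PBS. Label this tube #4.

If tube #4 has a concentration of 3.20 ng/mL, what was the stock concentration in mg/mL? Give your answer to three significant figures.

Step 1: 320 μL brought to 2400 μL → factor 2400/320 = 7.5
Step 2: 40 μL + 600 μL = 640 μL total → factor 640/40 = 16
Step 3: 0.28 mL brought to 22.8 mL → factor 22.8/0.28 = 81.429
Step 4: 2 mL + 30 mL = 32 mL total → factor 32/2 = 16
Overall dilution factor = 7.5 × 16 × 81.429 × 16 = 1.5634 × 10^5
Stock = 3.20 ng/mL × 1.5634 × 10^5 = 5.003 × 10^5 ng/mL = 0.500 mg/mL

0.500 mg/mL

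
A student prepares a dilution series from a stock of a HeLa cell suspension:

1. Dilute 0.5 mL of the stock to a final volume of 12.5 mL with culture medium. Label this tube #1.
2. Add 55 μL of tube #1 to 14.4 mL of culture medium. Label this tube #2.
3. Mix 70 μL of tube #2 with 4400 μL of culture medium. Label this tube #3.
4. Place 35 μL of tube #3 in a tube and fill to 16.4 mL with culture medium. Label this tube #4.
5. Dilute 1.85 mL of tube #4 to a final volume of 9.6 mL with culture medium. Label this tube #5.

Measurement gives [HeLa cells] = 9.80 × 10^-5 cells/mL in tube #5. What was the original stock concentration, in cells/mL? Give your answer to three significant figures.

1.00 × 10^5 cells/mL

Step 1: 0.5 mL brought to 12.5 mL → factor 12.5/0.5 = 25
Step 2: 55 μL + 14.4 mL = 14455 μL total → factor 14455/55 = 262.82
Step 3: 70 μL + 4400 μL = 4470 μL total → factor 4470/70 = 63.857
Step 4: 35 μL brought to 16.4 mL → factor 16400/35 = 468.57
Step 5: 1.85 mL brought to 9.6 mL → factor 9.6/1.85 = 5.1892
Overall dilution factor = 25 × 262.82 × 63.857 × 468.57 × 5.1892 = 1.0202 × 10^9
Stock = 9.80 × 10^-5 cells/mL × 1.0202 × 10^9 = 1.00 × 10^5 cells/mL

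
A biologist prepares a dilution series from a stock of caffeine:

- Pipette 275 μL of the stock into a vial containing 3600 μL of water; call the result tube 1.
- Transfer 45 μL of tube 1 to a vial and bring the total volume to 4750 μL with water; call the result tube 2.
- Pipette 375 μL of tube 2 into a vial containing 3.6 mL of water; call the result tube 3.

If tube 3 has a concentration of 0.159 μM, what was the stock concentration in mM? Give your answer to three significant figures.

2.51 mM

Step 1: 275 μL + 3600 μL = 3875 μL total → factor 3875/275 = 14.091
Step 2: 45 μL brought to 4750 μL → factor 4750/45 = 105.56
Step 3: 375 μL + 3.6 mL = 3975 μL total → factor 3975/375 = 10.6
Overall dilution factor = 14.091 × 105.56 × 10.6 = 15766
Stock = 0.159 μM × 15766 = 2507 μM = 2.51 mM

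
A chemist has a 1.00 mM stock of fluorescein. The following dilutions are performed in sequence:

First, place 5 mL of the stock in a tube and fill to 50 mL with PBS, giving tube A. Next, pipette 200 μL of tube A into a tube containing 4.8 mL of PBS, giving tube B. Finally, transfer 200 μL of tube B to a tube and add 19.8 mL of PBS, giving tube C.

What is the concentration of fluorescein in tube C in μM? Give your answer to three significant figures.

Step 1: 5 mL brought to 50 mL → factor 50/5 = 10
Step 2: 200 μL + 4.8 mL = 5000 μL total → factor 5000/200 = 25
Step 3: 200 μL + 19.8 mL = 20000 μL total → factor 20000/200 = 100
Overall dilution factor = 10 × 25 × 100 = 25000
Final = 1.00 mM / 25000 = 4.000 × 10^-5 mM = 0.0400 μM

0.0400 μM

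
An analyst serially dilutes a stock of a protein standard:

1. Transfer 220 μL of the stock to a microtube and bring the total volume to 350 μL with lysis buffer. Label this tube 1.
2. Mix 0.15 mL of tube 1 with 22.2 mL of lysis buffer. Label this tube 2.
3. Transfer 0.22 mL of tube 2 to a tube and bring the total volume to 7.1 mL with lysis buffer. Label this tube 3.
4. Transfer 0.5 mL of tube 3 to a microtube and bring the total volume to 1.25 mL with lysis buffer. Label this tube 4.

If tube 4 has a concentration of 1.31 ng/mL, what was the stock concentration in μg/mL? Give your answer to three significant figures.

Step 1: 220 μL brought to 350 μL → factor 350/220 = 1.5909
Step 2: 0.15 mL + 22.2 mL = 22.35 mL total → factor 22.35/0.15 = 149
Step 3: 0.22 mL brought to 7.1 mL → factor 7.1/0.22 = 32.273
Step 4: 0.5 mL brought to 1.25 mL → factor 1.25/0.5 = 2.5
Overall dilution factor = 1.5909 × 149 × 32.273 × 2.5 = 19125
Stock = 1.31 ng/mL × 19125 = 2.505 × 10^4 ng/mL = 25.1 μg/mL

25.1 μg/mL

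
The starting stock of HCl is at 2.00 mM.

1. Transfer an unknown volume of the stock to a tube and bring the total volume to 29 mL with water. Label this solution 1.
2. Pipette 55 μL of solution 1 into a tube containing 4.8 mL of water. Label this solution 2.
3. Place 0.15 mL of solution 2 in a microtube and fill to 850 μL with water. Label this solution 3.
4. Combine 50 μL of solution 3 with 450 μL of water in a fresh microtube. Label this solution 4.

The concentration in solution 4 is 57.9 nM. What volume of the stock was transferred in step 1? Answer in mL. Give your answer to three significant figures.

Step 1: v brought to 29 mL → factor = 29 mL/v
Step 2: 55 μL + 4.8 mL = 4855 μL total → factor 4855/55 = 88.273
Step 3: 0.15 mL brought to 850 μL → factor 0.85/0.15 = 5.6667
Step 4: 50 μL + 450 μL = 500 μL total → factor 500/50 = 10
Product of known-step factors = 5002.1
Overall factor = 2.00 mM / (57.9 nM) = 34542
Step-1 factor = 34542 / 5002.1 = 6.9055
v = 29 mL / 6.9055 = 4.20 mL

4.20 mL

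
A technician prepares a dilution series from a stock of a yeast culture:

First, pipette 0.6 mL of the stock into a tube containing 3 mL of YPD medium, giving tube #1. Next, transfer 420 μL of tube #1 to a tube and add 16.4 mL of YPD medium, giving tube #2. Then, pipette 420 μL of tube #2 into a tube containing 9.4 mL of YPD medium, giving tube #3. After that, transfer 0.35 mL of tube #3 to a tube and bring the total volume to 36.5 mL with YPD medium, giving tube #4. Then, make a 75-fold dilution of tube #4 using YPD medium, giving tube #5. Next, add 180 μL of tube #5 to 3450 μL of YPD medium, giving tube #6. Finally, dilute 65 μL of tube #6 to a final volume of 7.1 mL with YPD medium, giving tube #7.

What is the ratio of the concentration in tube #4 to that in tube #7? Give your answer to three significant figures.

1.65 × 10^5

Step 1: 0.6 mL + 3 mL = 3.6 mL total → factor 3.6/0.6 = 6
Step 2: 420 μL + 16.4 mL = 16820 μL total → factor 16820/420 = 40.048
Step 3: 420 μL + 9.4 mL = 9820 μL total → factor 9820/420 = 23.381
Step 4: 0.35 mL brought to 36.5 mL → factor 36.5/0.35 = 104.29
Step 5: 75-fold → factor 75
Step 6: 180 μL + 3450 μL = 3630 μL total → factor 3630/180 = 20.167
Step 7: 65 μL brought to 7.1 mL → factor 7100/65 = 109.23
Dilution factor to tube #4 = 5.8589 × 10^5; to tube #7 = 9.6796 × 10^10
[tube #4]/[tube #7] = (factor to tube #7)/(factor to tube #4) = 9.6796 × 10^10/5.8589 × 10^5 = 1.65 × 10^5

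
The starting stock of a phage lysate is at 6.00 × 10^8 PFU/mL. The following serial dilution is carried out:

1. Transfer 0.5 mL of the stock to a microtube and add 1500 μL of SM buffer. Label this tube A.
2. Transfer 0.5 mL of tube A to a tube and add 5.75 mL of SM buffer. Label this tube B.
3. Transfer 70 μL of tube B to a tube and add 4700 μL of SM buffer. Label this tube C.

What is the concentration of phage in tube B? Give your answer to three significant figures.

Step 1: 0.5 mL + 1500 μL = 2 mL total → factor 2/0.5 = 4
Step 2: 0.5 mL + 5.75 mL = 6.25 mL total → factor 6.25/0.5 = 12.5
Dilution factor through tube B = 4 × 12.5 = 50
[tube B] = 6.00 × 10^8 PFU/mL / 50 = 1.20 × 10^7 PFU/mL

1.20 × 10^7 PFU/mL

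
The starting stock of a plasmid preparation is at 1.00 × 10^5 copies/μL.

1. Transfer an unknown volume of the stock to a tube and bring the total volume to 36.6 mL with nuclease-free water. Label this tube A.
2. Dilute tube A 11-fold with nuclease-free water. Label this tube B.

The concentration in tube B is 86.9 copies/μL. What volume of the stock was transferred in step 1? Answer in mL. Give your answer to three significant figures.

0.350 mL

Step 1: v brought to 36.6 mL → factor = 36.6 mL/v
Step 2: 11-fold → factor 11
Product of known-step factors = 11
Overall factor = 1.00 × 10^5 copies/μL / (86.9 copies/μL) = 1150.7
Step-1 factor = 1150.7 / 11 = 104.61
v = 36.6 mL / 104.61 = 0.350 mL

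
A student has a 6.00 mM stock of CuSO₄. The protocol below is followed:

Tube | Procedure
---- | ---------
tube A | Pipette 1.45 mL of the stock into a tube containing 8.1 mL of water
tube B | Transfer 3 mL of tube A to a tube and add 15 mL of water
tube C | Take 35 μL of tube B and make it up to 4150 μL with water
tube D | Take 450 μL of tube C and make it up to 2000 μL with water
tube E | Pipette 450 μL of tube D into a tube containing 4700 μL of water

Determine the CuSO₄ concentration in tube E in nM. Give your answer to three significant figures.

25.2 nM

Step 1: 1.45 mL + 8.1 mL = 9.55 mL total → factor 9.55/1.45 = 6.5862
Step 2: 3 mL + 15 mL = 18 mL total → factor 18/3 = 6
Step 3: 35 μL brought to 4150 μL → factor 4150/35 = 118.57
Step 4: 450 μL brought to 2000 μL → factor 2000/450 = 4.4444
Step 5: 450 μL + 4700 μL = 5150 μL total → factor 5150/450 = 11.444
Overall dilution factor = 6.5862 × 6 × 118.57 × 4.4444 × 11.444 = 2.3833 × 10^5
Final = 6.00 mM / 2.3833 × 10^5 = 2.518 × 10^-5 mM = 25.2 nM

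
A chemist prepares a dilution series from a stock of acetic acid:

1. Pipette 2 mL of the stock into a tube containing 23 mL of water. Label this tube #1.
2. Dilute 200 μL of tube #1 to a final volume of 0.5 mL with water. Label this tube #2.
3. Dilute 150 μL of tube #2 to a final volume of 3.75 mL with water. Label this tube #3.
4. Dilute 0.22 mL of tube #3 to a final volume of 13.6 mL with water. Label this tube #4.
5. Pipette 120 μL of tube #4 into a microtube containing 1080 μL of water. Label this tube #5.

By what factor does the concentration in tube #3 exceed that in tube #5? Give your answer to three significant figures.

618

Step 1: 2 mL + 23 mL = 25 mL total → factor 25/2 = 12.5
Step 2: 200 μL brought to 0.5 mL → factor 500/200 = 2.5
Step 3: 150 μL brought to 3.75 mL → factor 3750/150 = 25
Step 4: 0.22 mL brought to 13.6 mL → factor 13.6/0.22 = 61.818
Step 5: 120 μL + 1080 μL = 1200 μL total → factor 1200/120 = 10
Dilution factor to tube #3 = 781.25; to tube #5 = 4.8295 × 10^5
[tube #3]/[tube #5] = (factor to tube #5)/(factor to tube #3) = 4.8295 × 10^5/781.25 = 618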